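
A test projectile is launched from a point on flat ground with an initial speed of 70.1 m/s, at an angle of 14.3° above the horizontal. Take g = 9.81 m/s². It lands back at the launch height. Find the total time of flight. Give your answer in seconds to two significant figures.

3.5 s

vₓ = 70.10 cos 14.3° = 67.93 m/s; v_y0 = 70.10 sin 14.3° = 17.31 m/s.
It returns to y = 0 when t = 2 v_y0 / g = 2(17.31)/9.81 = 3.530 s.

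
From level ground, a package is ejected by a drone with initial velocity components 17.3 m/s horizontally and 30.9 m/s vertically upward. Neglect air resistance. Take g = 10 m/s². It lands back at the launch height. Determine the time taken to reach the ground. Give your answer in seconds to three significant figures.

Time of flight on level ground: T = 2 v_y0 / g = 2 × 30.90 / 10.0 = 6.180 s.

6.18 s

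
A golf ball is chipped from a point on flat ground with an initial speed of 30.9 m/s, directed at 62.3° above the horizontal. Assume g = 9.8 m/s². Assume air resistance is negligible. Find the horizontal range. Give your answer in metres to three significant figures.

Horizontal component vₓ = 30.90 cos 62.3° = 14.36 m/s; vertical v_y0 = 30.90 sin 62.3° = 27.36 m/s.
Flight time T = 2 v_y0 / g = 5.583 s.
Horizontal distance R = vₓ T = 14.36 × 5.583 = 80.20 m.

80.2 m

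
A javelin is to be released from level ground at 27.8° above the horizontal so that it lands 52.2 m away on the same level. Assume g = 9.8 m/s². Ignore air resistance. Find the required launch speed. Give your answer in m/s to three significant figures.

24.9 m/s

From R = (v₀² / g) sin 2θ: v₀ = √(gR / sin 2θ).
v₀ = √(9.80 × 52.2 / sin 55.60°) = √(511.6 / 0.8251) = √619.99 = 24.90 m/s.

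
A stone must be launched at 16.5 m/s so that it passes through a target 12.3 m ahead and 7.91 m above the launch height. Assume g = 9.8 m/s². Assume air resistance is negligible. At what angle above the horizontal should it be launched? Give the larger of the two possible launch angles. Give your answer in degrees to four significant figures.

Trajectory: y = x tanθ − g x² (1 + tan²θ)/(2v₀²). With x = 12.3, y = 7.91, v₀ = 16.5, g = 9.80:
2.723 tan²θ − 12.3 tanθ + (10.63) = 0.
tanθ = [12.3 ± √(12.3² − 4 × 2.723 × (10.63))] / (2 × 2.723) = (12.3 ± 5.956) / 5.446, giving tanθ = 1.165 or 3.352.
θ = 49.35° or 73.39°; the larger is 73.39°.

73.39°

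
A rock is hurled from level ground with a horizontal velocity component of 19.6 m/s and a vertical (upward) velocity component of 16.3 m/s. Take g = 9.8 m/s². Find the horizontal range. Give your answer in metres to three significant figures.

Flight time T = 2 v_y0 / g = 3.327 s.
Range: R = vₓ T = 19.60 × 3.327 = 65.20 m.

65.2 m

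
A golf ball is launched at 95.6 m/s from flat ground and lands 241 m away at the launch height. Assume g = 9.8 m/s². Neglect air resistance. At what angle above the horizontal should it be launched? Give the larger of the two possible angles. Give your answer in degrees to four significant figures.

82.51°

R = v₀² sin 2θ / g gives sin 2θ = gR/v₀² = 9.80·241/95.6² = 0.2584.
2θ = 14.98° or 180° − 14.98° = 165.0°, so θ = 7.488° or 82.51°.
The larger angle is 82.51°.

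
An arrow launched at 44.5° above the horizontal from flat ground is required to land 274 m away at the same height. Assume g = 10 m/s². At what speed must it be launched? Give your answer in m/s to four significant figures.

52.35 m/s

On level ground R = v₀² sin 2θ / g ⇒ v₀ = √(gR / sin 2θ).
v₀ = √(10.0 × 274 / sin 89.00°) = √(2740 / 0.9998) = √2740.4 = 52.35 m/s.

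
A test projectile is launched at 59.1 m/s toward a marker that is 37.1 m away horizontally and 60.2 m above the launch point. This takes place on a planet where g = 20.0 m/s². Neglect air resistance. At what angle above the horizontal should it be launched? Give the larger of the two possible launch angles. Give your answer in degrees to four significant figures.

Trajectory: y = x tanθ − g x² (1 + tan²θ)/(2v₀²). With x = 37.1, y = 60.2, v₀ = 59.1, g = 20.0:
3.941 tan²θ − 37.1 tanθ + (64.14) = 0.
tanθ = [37.1 ± √(37.1² − 4 × 3.941 × (64.14))] / (2 × 3.941) = (37.1 ± 19.11) / 7.881, giving tanθ = 2.282 or 7.133.
θ = 66.34° or 82.02°; the larger is 82.02°.

82.02°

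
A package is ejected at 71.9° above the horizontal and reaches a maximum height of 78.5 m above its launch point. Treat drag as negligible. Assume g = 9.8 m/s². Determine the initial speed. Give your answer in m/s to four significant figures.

At the peak v_y = 0, so v_y0 = √(2gH) = √(2 × 9.80 × 78.5) = 39.22 m/s.
v_y0 = v₀ sin θ ⇒ v₀ = 39.22 / sin 71.9° = 41.27 m/s.

41.27 m/s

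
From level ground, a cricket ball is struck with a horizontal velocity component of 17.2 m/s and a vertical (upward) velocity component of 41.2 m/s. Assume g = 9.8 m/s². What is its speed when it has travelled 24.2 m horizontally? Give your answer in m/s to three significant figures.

At x = 24.2 m, t = x/vₓ = 24.2/17.20 = 1.407 s.
Vertical velocity there: v_y = v_y0 − g t = 41.20 − 9.80 × 1.407 = 27.41 m/s.
Speed: √(vₓ² + v_y²) = √(17.20² + 27.41²) = 32.36 m/s.

32.4 m/s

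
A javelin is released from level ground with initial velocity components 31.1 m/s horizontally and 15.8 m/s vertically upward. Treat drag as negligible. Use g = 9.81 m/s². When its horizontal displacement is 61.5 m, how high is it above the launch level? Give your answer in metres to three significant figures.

At x = 61.5 m, t = x/vₓ = 61.5/31.10 = 1.977 s.
Height: y = v_y0 t − ½ g t² = 15.80 × 1.977 − 4.905 × 1.977² = 31.24 − 19.18 = 12.06 m.

12.1 m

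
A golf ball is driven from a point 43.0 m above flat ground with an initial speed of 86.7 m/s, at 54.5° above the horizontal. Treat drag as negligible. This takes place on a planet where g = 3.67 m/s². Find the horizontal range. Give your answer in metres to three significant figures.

Resolve: vₓ = 86.70 cos 54.5° = 50.35 m/s and v_y0 = 86.70 sin 54.5° = 70.58 m/s.
The projectile lands when y = 43.0 + (70.58) t − ½·3.67·t² = 0. Positive root: t = (70.58 + √(70.58² + 2·3.67·43.0)) / 3.67 = (70.58 + 72.79) / 3.67 = 39.07 s.
Horizontal distance: R = vₓ t = 50.35 × 39.07 = 1967 m.

1970 m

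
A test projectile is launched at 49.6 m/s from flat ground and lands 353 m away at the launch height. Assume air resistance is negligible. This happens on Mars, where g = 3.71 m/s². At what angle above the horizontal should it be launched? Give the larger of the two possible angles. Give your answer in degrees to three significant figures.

R = v₀² sin 2θ / g gives sin 2θ = gR/v₀² = 3.71·353/49.6² = 0.5323.
2θ = 32.16° or 180° − 32.16° = 147.8°, so θ = 16.08° or 73.92°.
The larger angle is 73.92°.

73.9°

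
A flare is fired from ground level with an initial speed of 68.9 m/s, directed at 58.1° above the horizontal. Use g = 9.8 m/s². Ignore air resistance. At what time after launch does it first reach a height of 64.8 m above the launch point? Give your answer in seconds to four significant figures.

Horizontal component vₓ = 68.90 cos 58.1° = 36.41 m/s; vertical v_y0 = 68.90 sin 58.1° = 58.49 m/s.
Height y(t) = 58.49 t − 4.900 t² = 64.8 gives 4.900 t² − 58.49 t + 64.8 = 0.
Quadratic formula: t = (58.49 ± √2151.5) / 9.80 = (58.49 ± 46.38) / 9.80 → t = 1.236 s or 10.70 s.
The first (ascending) time is 1.236 s.

1.236 s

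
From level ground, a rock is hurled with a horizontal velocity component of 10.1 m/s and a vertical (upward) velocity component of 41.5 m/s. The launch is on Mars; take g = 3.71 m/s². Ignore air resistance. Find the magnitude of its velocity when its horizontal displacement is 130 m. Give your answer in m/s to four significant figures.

11.88 m/s

Time to reach x = 130 m: t = x/vₓ = 130/10.10 = 12.87 s.
Vertical velocity there: v_y = v_y0 − g t = 41.50 − 3.71 × 12.87 = −6.252 m/s.
Speed: √(vₓ² + v_y²) = √(10.10² + 6.252²) = 11.88 m/s.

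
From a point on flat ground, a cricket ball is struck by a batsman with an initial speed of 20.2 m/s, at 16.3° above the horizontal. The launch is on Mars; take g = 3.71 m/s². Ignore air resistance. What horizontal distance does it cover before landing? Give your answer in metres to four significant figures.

59.26 m

Resolve: vₓ = 20.20 cos 16.3° = 19.39 m/s and v_y0 = 20.20 sin 16.3° = 5.669 m/s.
Time aloft: T = 2 v_y0 / g = 2 × 5.669 / 3.71 = 3.056 s.
Range: R = vₓ T = 19.39 × 3.056 = 59.26 m.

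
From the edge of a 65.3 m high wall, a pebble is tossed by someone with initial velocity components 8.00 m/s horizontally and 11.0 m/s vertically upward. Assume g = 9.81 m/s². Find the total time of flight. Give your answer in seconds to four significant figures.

Vertical motion (up positive, ground at y = 0): 4.905 t² − (11.00) t − 65.3 = 0, so t = (11.00 + √(11.00² + 2·9.81·65.3)) / 9.81 = (11.00 + 37.45) / 9.81 = 4.938 s.

4.938 s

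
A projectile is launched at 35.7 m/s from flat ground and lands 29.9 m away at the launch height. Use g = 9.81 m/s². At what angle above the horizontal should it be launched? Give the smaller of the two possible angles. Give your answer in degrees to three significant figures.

Level-ground range R = v₀² sin(2θ)/g ⇒ sin(2θ) = gR/v₀² = 9.81 × 29.9 / 35.7² = 0.2301.
2θ = 13.31° or 180° − 13.31° = 166.7°, so θ = 6.653° or 83.35°.
The smaller angle is 6.653°.

6.65°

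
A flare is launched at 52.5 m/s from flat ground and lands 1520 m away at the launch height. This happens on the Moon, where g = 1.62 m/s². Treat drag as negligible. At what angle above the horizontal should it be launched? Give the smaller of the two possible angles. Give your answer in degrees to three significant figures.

Level-ground range R = v₀² sin(2θ)/g ⇒ sin(2θ) = gR/v₀² = 1.62 × 1520 / 52.5² = 0.8934.
2θ = 63.30° or 180° − 63.30° = 116.7°, so θ = 31.65° or 58.35°.
The smaller angle is 31.65°.

31.7°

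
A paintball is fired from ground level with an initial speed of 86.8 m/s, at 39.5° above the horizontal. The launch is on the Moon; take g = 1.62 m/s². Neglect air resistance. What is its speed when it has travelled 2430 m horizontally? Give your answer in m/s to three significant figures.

67.1 m/s

vₓ = 86.80 cos 39.5° = 66.98 m/s; v_y0 = 86.80 sin 39.5° = 55.21 m/s.
Time to reach x = 2430 m: t = x/vₓ = 2430/66.98 = 36.28 s.
Vertical velocity there: v_y = v_y0 − g t = 55.21 − 1.62 × 36.28 = −3.564 m/s.
Speed: √(vₓ² + v_y²) = √(66.98² + 3.564²) = 67.07 m/s.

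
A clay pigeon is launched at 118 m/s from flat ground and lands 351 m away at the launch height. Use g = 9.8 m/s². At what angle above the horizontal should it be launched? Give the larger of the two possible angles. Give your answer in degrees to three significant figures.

82.8°

From R = (v₀²/g) sin 2θ: sin 2θ = 9.80 × 351 / 13924 = 0.2470.
2θ = 14.30° or 180° − 14.30° = 165.7°, so θ = 7.151° or 82.85°.
The larger angle is 82.85°.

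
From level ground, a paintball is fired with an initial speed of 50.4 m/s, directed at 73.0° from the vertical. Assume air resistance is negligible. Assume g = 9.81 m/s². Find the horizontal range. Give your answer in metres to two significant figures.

vₓ = 50.40 sin 73.0° = 48.20 m/s; v_y0 = 50.40 cos 73.0° = 14.74 m/s.
Flight time T = 2 v_y0 / g = 3.004 s.
Range: R = vₓ T = 48.20 × 3.004 = 144.8 m.

140 m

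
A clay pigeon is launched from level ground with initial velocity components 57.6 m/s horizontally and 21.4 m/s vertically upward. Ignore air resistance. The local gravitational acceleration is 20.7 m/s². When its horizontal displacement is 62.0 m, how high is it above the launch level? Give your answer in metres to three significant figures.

11.0 m

Time to reach x = 62.0 m: t = x/vₓ = 62.0/57.60 = 1.076 s.
Height: y = v_y0 t − ½ g t² = 21.40 × 1.076 − 10.35 × 1.076² = 23.03 − 11.99 = 11.04 m.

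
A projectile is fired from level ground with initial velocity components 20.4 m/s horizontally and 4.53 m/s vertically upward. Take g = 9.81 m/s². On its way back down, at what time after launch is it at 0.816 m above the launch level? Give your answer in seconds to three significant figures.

0.678 s

Height y(t) = 4.530 t − 4.905 t² = 0.816 gives 4.905 t² − 4.530 t + 0.816 = 0.
Quadratic formula: t = (4.530 ± √4.5110) / 9.81 = (4.530 ± 2.124) / 9.81 → t = 0.2453 s or 0.6783 s.
The descending-branch root is 0.6783 s.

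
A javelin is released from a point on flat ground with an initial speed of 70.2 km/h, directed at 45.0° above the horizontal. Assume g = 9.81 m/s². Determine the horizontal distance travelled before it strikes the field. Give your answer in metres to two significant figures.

39 m

Convert: 70.2 km/h = 70.2/3.6 = 19.50 m/s.
Horizontal component vₓ = 19.50 cos 45.0° = 13.79 m/s; vertical v_y0 = 19.50 sin 45.0° = 13.79 m/s.
Flight time T = 2 v_y0 / g = 2.811 s.
Range: R = vₓ T = 13.79 × 2.811 = 38.76 m.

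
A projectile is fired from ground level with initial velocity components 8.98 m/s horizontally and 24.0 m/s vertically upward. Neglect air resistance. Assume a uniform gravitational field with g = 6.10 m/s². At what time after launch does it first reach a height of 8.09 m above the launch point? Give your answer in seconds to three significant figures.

Set y = v_y0 t − ½ g t² = 8.09: 3.050 t² − 24.00 t + 8.09 = 0.
t = [24.00 ± √(24.00² − 2·6.10·8.09)] / 6.10 = (24.00 ± 21.85) / 6.10, so t = 0.3529 s or t = 7.516 s.
The first (ascending) time is 0.3529 s.

0.353 s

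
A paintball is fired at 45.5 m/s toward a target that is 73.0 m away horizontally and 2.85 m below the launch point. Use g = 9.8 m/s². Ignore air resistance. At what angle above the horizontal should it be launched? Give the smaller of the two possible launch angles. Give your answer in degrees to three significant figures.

Trajectory: y = x tanθ − g x² (1 + tan²θ)/(2v₀²). With x = 73.0, y = −2.85, v₀ = 45.5, g = 9.80:
12.61 tan²θ − 73.0 tanθ + (9.763) = 0.
tanθ = [73.0 ± √(73.0² − 4 × 12.61 × (9.763))] / (2 × 12.61) = (73.0 ± 69.54) / 25.23, giving tanθ = 0.1370 or 5.651.
θ = 7.800° or 79.96°; the smaller is 7.800°.

7.80°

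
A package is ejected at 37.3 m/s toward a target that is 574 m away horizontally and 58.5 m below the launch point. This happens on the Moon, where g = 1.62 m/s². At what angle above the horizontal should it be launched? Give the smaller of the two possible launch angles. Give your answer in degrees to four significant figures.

Trajectory: y = x tanθ − g x² (1 + tan²θ)/(2v₀²). With x = 574, y = −58.5, v₀ = 37.3, g = 1.62:
191.8 tan²θ − 574 tanθ + (133.3) = 0.
tanθ = [574 ± √(574² − 4 × 191.8 × (133.3))] / (2 × 191.8) = (574 ± 476.6) / 383.6, giving tanθ = 0.2538 or 2.739.
θ = 14.24° or 69.94°; the smaller is 14.24°.

14.24°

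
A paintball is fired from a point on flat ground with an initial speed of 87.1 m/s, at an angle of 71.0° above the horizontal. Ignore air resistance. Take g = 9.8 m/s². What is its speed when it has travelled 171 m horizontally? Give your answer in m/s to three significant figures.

36.7 m/s

Horizontal component vₓ = 87.10 cos 71.0° = 28.36 m/s; vertical v_y0 = 87.10 sin 71.0° = 82.35 m/s.
At x = 171 m, t = x/vₓ = 171/28.36 = 6.030 s.
Vertical velocity there: v_y = v_y0 − g t = 82.35 − 9.80 × 6.030 = 23.26 m/s.
Speed: √(vₓ² + v_y²) = √(28.36² + 23.26²) = 36.68 m/s.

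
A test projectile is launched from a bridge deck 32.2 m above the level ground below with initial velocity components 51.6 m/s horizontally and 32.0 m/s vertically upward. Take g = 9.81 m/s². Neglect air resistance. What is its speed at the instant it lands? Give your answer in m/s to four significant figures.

The projectile lands when y = 32.2 + (32.00) t − ½·9.81·t² = 0. Positive root: t = (32.00 + √(32.00² + 2·9.81·32.2)) / 9.81 = (32.00 + 40.69) / 9.81 = 7.410 s.
Vertical velocity at impact: v_y = v_y0 − g t = 32.00 − 9.81 × 7.410 = −40.69 m/s.
Speed: |v| = √(vₓ² + v_y²) = √(51.60² + 40.69²) = 65.71 m/s.

65.71 m/s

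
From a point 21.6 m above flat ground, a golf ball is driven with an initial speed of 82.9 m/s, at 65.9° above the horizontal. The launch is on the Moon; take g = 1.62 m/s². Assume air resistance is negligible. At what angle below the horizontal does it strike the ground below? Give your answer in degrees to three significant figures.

Horizontal component vₓ = 82.90 cos 65.9° = 33.85 m/s; vertical v_y0 = 82.90 sin 65.9° = 75.67 m/s.
With up positive and y = 0 at the ground: y(t) = 21.6 + (75.67) t − 0.8100 t². Setting y = 0 and taking the positive root: t = [75.67 + √(75.67² + 2·1.62·21.6)] / 1.62 = (75.67 + 76.13) / 1.62 = 93.71 s.
At impact: v_y = v_y0 − g t = −76.13 m/s; vₓ = 33.85 m/s.
Angle below horizontal: arctan(|v_y|/vₓ) = arctan(76.13/33.85) = 66.03°.

66.0°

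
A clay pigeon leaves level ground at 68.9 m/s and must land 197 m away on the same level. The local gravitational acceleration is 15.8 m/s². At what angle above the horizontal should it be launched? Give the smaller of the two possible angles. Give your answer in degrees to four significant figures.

20.49°

R = v₀² sin 2θ / g gives sin 2θ = gR/v₀² = 15.8·197/68.9² = 0.6557.
2θ = 40.97° or 180° − 40.97° = 139.0°, so θ = 20.49° or 69.51°.
The smaller angle is 20.49°.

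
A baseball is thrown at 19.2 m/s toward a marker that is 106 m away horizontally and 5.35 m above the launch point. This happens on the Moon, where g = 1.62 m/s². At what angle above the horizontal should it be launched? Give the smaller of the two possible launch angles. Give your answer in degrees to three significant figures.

Trajectory: y = x tanθ − g x² (1 + tan²θ)/(2v₀²). With x = 106, y = 5.35, v₀ = 19.2, g = 1.62:
24.69 tan²θ − 106 tanθ + (30.04) = 0.
tanθ = [106 ± √(106² − 4 × 24.69 × (30.04))] / (2 × 24.69) = (106 ± 90.94) / 49.38, giving tanθ = 0.3051 or 3.988.
θ = 16.96° or 75.92°; the smaller is 16.96°.

17.0°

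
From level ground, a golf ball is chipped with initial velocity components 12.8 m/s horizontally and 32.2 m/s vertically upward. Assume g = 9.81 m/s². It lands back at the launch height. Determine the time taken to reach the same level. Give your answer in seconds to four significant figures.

6.565 s

It returns to y = 0 when t = 2 v_y0 / g = 2(32.20)/9.81 = 6.565 s.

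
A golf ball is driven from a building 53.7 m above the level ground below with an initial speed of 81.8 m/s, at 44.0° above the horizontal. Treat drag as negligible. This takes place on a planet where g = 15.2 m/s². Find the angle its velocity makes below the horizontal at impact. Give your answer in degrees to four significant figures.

49.84°

Resolve: vₓ = 81.80 cos 44.0° = 58.84 m/s and v_y0 = 81.80 sin 44.0° = 56.82 m/s.
The projectile lands when y = 53.7 + (56.82) t − ½·15.2·t² = 0. Positive root: t = (56.82 + √(56.82² + 2·15.2·53.7)) / 15.2 = (56.82 + 69.72) / 15.2 = 8.325 s.
At impact: v_y = v_y0 − g t = −69.72 m/s; vₓ = 58.84 m/s.
Angle below horizontal: arctan(|v_y|/vₓ) = arctan(69.72/58.84) = 49.84°.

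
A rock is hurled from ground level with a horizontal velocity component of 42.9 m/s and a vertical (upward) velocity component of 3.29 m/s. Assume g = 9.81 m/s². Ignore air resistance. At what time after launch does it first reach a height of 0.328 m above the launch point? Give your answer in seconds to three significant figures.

0.122 s

Set y = v_y0 t − ½ g t² = 0.328: 4.905 t² − 3.290 t + 0.328 = 0.
t = [3.290 ± √(3.290² − 2·9.81·0.328)] / 9.81 = (3.290 ± 2.095) / 9.81, so t = 0.1218 s or t = 0.5489 s.
The first (ascending) time is 0.1218 s.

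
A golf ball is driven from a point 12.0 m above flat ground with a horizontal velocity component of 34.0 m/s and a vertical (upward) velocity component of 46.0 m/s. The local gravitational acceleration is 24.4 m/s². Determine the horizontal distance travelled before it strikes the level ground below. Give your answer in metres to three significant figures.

Vertical motion (up positive, ground at y = 0): 12.20 t² − (46.00) t − 12.0 = 0, so t = (46.00 + √(46.00² + 2·24.4·12.0)) / 24.4 = (46.00 + 51.98) / 24.4 = 4.015 s.
Horizontal distance: R = vₓ t = 34.00 × 4.015 = 136.5 m.

137 m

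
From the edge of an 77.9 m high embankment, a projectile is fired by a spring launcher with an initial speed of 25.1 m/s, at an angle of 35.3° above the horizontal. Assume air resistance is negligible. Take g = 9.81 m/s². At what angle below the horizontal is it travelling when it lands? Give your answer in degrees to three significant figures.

63.8°

Horizontal component vₓ = 25.10 cos 35.3° = 20.49 m/s; vertical v_y0 = 25.10 sin 35.3° = 14.50 m/s.
Vertical motion (up positive, ground at y = 0): 4.905 t² − (14.50) t − 77.9 = 0, so t = (14.50 + √(14.50² + 2·9.81·77.9)) / 9.81 = (14.50 + 41.70) / 9.81 = 5.729 s.
At impact: v_y = v_y0 − g t = −41.70 m/s; vₓ = 20.49 m/s.
Angle below horizontal: arctan(|v_y|/vₓ) = arctan(41.70/20.49) = 63.84°.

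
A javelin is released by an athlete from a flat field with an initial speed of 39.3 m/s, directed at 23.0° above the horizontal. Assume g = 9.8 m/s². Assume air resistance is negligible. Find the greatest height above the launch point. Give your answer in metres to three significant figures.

Horizontal component vₓ = 39.30 cos 23.0° = 36.18 m/s; vertical v_y0 = 39.30 sin 23.0° = 15.36 m/s.
Maximum height: H = v_y0² / (2g) = 15.36² / (2 × 9.80) = 12.03 m.

12.0 m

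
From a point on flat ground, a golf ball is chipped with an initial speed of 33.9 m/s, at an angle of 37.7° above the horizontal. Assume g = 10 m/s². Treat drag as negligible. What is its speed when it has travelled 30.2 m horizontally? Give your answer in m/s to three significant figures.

28.4 m/s

vₓ = 33.90 cos 37.7° = 26.82 m/s; v_y0 = 33.90 sin 37.7° = 20.73 m/s.
At x = 30.2 m, t = x/vₓ = 30.2/26.82 = 1.126 s.
Vertical velocity there: v_y = v_y0 − g t = 20.73 − 10.0 × 1.126 = 9.472 m/s.
Speed: √(vₓ² + v_y²) = √(26.82² + 9.472²) = 28.45 m/s.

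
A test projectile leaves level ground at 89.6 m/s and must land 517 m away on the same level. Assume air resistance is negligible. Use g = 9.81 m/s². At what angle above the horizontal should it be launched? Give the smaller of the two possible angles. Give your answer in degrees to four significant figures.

19.59°

R = v₀² sin 2θ / g gives sin 2θ = gR/v₀² = 9.81·517/89.6² = 0.6317.
2θ = 39.18° or 180° − 39.18° = 140.8°, so θ = 19.59° or 70.41°.
The smaller angle is 19.59°.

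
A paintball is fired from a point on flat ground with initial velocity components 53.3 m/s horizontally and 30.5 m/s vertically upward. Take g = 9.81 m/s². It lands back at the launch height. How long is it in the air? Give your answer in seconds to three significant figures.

6.22 s

It returns to y = 0 when t = 2 v_y0 / g = 2(30.50)/9.81 = 6.218 s.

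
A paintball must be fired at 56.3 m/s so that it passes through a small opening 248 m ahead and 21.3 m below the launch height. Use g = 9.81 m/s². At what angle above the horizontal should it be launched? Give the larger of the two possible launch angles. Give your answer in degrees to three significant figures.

66.2°

Trajectory: y = x tanθ − g x² (1 + tan²θ)/(2v₀²). With x = 248, y = −21.3, v₀ = 56.3, g = 9.81:
95.18 tan²θ − 248 tanθ + (73.88) = 0.
tanθ = [248 ± √(248² − 4 × 95.18 × (73.88))] / (2 × 95.18) = (248 ± 182.7) / 190.4, giving tanθ = 0.3430 or 2.263.
θ = 18.93° or 66.16°; the larger is 66.16°.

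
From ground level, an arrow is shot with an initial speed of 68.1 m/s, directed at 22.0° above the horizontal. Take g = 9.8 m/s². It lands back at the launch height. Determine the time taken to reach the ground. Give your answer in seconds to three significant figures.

Components: vₓ = 68.10 cos 22.0° = 63.14 m/s, v_y0 = 68.10 sin 22.0° = 25.51 m/s.
Time of flight on level ground: T = 2 v_y0 / g = 2 × 25.51 / 9.80 = 5.206 s.

5.21 s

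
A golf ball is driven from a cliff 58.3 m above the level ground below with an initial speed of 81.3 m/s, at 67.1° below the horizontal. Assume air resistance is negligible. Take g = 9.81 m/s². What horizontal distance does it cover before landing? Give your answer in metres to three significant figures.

23.5 m

Resolve: vₓ = 81.30 cos 67.1° = 31.64 m/s and v_y0 = −74.89 m/s (downward).
Vertical motion (up positive, ground at y = 0): 4.905 t² − (−74.89) t − 58.3 = 0, so t = (−74.89 + √(74.89² + 2·9.81·58.3)) / 9.81 = (−74.89 + 82.17) / 9.81 = 0.7424 s.
Horizontal distance: R = vₓ t = 31.64 × 0.7424 = 23.49 m.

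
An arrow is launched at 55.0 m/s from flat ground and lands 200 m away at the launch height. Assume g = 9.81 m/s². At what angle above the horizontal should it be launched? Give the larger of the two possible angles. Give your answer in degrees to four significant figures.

Level-ground range R = v₀² sin(2θ)/g ⇒ sin(2θ) = gR/v₀² = 9.81 × 200 / 55.0² = 0.6486.
2θ = 40.44° or 180° − 40.44° = 139.6°, so θ = 20.22° or 69.78°.
The larger angle is 69.78°.

69.78°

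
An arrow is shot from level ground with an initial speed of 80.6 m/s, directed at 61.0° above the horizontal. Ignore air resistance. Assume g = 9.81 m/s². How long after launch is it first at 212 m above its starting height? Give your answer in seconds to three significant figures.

4.28 s

vₓ = 80.60 cos 61.0° = 39.08 m/s; v_y0 = 80.60 sin 61.0° = 70.49 m/s.
Height y(t) = 70.49 t − 4.905 t² = 212 gives 4.905 t² − 70.49 t + 212 = 0.
t = [70.49 ± √(70.49² − 2·9.81·212)] / 9.81 = (70.49 ± 28.46) / 9.81, so t = 4.285 s or t = 10.09 s.
The first (ascending) time is 4.285 s.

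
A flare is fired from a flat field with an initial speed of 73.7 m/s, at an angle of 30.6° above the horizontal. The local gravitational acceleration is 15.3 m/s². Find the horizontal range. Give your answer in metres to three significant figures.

311 m

Resolve: vₓ = 73.70 cos 30.6° = 63.44 m/s and v_y0 = 73.70 sin 30.6° = 37.52 m/s.
Flight time T = 2 v_y0 / g = 4.904 s.
Horizontal distance R = vₓ T = 63.44 × 4.904 = 311.1 m.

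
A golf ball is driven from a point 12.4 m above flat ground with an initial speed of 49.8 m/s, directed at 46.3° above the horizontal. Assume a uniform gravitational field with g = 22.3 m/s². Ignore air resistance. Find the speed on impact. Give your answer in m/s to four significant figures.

55.07 m/s

Components: vₓ = 49.80 cos 46.3° = 34.41 m/s, v_y0 = 49.80 sin 46.3° = 36.00 m/s.
Vertical motion (up positive, ground at y = 0): 11.15 t² − (36.00) t − 12.4 = 0, so t = (36.00 + √(36.00² + 2·22.3·12.4)) / 22.3 = (36.00 + 43.00) / 22.3 = 3.543 s.
Vertical velocity at impact: v_y = v_y0 − g t = 36.00 − 22.3 × 3.543 = −43.00 m/s.
Speed: |v| = √(vₓ² + v_y²) = √(34.41² + 43.00²) = 55.07 m/s.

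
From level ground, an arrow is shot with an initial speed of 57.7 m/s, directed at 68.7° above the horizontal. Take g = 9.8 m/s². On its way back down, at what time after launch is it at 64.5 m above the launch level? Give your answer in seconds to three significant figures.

9.60 s

Resolve: vₓ = 57.70 cos 68.7° = 20.96 m/s and v_y0 = 57.70 sin 68.7° = 53.76 m/s.
Height y(t) = 53.76 t − 4.900 t² = 64.5 gives 4.900 t² − 53.76 t + 64.5 = 0.
t = [53.76 ± √(53.76² − 2·9.80·64.5)] / 9.80 = (53.76 ± 40.32) / 9.80, so t = 1.371 s or t = 9.600 s.
The descending-branch root is 9.600 s.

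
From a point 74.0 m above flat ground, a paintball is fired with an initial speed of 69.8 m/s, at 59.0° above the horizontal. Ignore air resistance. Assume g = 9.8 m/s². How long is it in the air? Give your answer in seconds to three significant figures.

Horizontal component vₓ = 69.80 cos 59.0° = 35.95 m/s; vertical v_y0 = 69.80 sin 59.0° = 59.83 m/s.
Vertical motion (up positive, ground at y = 0): 4.900 t² − (59.83) t − 74.0 = 0, so t = (59.83 + √(59.83² + 2·9.80·74.0)) / 9.80 = (59.83 + 70.92) / 9.80 = 13.34 s.

13.3 s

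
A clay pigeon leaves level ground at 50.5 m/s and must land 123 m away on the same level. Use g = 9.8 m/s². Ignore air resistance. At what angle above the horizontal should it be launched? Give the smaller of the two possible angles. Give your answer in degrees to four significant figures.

Level-ground range R = v₀² sin(2θ)/g ⇒ sin(2θ) = gR/v₀² = 9.80 × 123 / 50.5² = 0.4727.
2θ = 28.21° or 180° − 28.21° = 151.8°, so θ = 14.10° or 75.90°.
The smaller angle is 14.10°.

14.10°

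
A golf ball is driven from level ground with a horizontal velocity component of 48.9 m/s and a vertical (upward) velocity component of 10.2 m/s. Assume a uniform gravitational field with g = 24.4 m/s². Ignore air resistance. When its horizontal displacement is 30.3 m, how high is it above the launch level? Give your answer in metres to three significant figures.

1.64 m

Time to reach x = 30.3 m: t = x/vₓ = 30.3/48.90 = 0.6196 s.
Height: y = v_y0 t − ½ g t² = 10.20 × 0.6196 − 12.20 × 0.6196² = 6.320 − 4.684 = 1.636 m.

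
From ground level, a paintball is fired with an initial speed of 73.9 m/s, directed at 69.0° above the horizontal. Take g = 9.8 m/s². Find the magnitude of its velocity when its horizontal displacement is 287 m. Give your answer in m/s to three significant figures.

45.7 m/s

Horizontal component vₓ = 73.90 cos 69.0° = 26.48 m/s; vertical v_y0 = 73.90 sin 69.0° = 68.99 m/s.
Time to reach x = 287 m: t = x/vₓ = 287/26.48 = 10.84 s.
Vertical velocity there: v_y = v_y0 − g t = 68.99 − 9.80 × 10.84 = −37.21 m/s.
Speed: √(vₓ² + v_y²) = √(26.48² + 37.21²) = 45.67 m/s.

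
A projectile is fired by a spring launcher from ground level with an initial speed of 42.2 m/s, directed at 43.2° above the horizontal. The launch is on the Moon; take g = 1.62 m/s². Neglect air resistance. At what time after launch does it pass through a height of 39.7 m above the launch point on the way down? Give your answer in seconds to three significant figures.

34.2 s

Components: vₓ = 42.20 cos 43.2° = 30.76 m/s, v_y0 = 42.20 sin 43.2° = 28.89 m/s.
Height y(t) = 28.89 t − 0.8100 t² = 39.7 gives 0.8100 t² − 28.89 t + 39.7 = 0.
t = [28.89 ± √(28.89² − 2·1.62·39.7)] / 1.62 = (28.89 ± 26.57) / 1.62, so t = 1.432 s or t = 34.23 s.
The descending-branch root is 34.23 s.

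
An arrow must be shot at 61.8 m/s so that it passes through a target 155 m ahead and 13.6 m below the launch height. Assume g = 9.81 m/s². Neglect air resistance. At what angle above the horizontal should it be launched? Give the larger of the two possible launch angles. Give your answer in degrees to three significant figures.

78.5°

Trajectory: y = x tanθ − g x² (1 + tan²θ)/(2v₀²). With x = 155, y = −13.6, v₀ = 61.8, g = 9.81:
30.85 tan²θ − 155 tanθ + (17.25) = 0.
tanθ = [155 ± √(155² − 4 × 30.85 × (17.25))] / (2 × 30.85) = (155 ± 148.0) / 61.71, giving tanθ = 0.1139 or 4.910.
θ = 6.498° or 78.49°; the larger is 78.49°.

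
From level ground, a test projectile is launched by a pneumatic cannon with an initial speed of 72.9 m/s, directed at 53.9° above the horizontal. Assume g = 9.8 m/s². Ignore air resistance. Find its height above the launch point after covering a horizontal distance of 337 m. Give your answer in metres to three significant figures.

Resolve: vₓ = 72.90 cos 53.9° = 42.95 m/s and v_y0 = 72.90 sin 53.9° = 58.90 m/s.
x = vₓ t ⇒ t = 337/42.95 = 7.846 s.
Height: y = v_y0 t − ½ g t² = 58.90 × 7.846 − 4.900 × 7.846² = 462.1 − 301.6 = 160.5 m.

161 m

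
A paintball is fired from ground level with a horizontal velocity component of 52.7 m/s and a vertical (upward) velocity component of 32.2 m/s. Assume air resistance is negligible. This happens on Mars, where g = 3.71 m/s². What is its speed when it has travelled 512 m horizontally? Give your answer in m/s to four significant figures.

52.84 m/s

Time to reach x = 512 m: t = x/vₓ = 512/52.70 = 9.715 s.
Vertical velocity there: v_y = v_y0 − g t = 32.20 − 3.71 × 9.715 = −3.844 m/s.
Speed: √(vₓ² + v_y²) = √(52.70² + 3.844²) = 52.84 m/s.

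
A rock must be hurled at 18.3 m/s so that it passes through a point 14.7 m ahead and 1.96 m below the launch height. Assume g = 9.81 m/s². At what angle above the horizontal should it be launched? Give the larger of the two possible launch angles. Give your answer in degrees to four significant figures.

Trajectory: y = x tanθ − g x² (1 + tan²θ)/(2v₀²). With x = 14.7, y = −1.96, v₀ = 18.3, g = 9.81:
3.165 tan²θ − 14.7 tanθ + (1.205) = 0.
tanθ = [14.7 ± √(14.7² − 4 × 3.165 × (1.205))] / (2 × 3.165) = (14.7 ± 14.17) / 6.330, giving tanθ = 0.08347 or 4.561.
θ = 4.772° or 77.63°; the larger is 77.63°.

77.63°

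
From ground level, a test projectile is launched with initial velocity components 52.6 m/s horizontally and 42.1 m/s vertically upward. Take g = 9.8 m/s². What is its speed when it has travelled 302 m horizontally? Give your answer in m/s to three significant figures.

54.5 m/s

At x = 302 m, t = x/vₓ = 302/52.60 = 5.741 s.
Vertical velocity there: v_y = v_y0 − g t = 42.10 − 9.80 × 5.741 = −14.17 m/s.
Speed: √(vₓ² + v_y²) = √(52.60² + 14.17²) = 54.47 m/s.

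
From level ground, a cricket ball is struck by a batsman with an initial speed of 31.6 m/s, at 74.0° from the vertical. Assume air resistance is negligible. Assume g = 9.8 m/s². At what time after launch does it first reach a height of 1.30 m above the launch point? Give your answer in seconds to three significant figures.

Resolve: vₓ = 31.60 sin 74.0° = 30.38 m/s and v_y0 = 31.60 cos 74.0° = 8.710 m/s.
Require v_y0 t − ½ g t² = 1.30, i.e. 4.900 t² − 8.710 t + 1.30 = 0.
t = [8.710 ± √(8.710² − 2·9.80·1.30)] / 9.80 = (8.710 ± 7.098) / 9.80, so t = 0.1645 s or t = 1.613 s.
The first (ascending) time is 0.1645 s.

0.164 s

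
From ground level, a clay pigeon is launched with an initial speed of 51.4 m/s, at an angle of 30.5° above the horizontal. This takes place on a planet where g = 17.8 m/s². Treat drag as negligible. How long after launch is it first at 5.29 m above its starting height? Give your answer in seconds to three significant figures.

vₓ = 51.40 cos 30.5° = 44.29 m/s; v_y0 = 51.40 sin 30.5° = 26.09 m/s.
Require v_y0 t − ½ g t² = 5.29, i.e. 8.900 t² − 26.09 t + 5.29 = 0.
Quadratic formula: t = (26.09 ± √492.23) / 17.8 = (26.09 ± 22.19) / 17.8 → t = 0.2192 s or 2.712 s.
The first (ascending) time is 0.2192 s.

0.219 s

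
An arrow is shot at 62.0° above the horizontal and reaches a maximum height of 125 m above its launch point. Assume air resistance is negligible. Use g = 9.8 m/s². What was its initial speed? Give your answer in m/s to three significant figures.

56.1 m/s

At the peak v_y = 0, so v_y0 = √(2gH) = √(2 × 9.80 × 125) = 49.50 m/s.
v_y0 = v₀ sin θ ⇒ v₀ = 49.50 / sin 62.0° = 56.06 m/s.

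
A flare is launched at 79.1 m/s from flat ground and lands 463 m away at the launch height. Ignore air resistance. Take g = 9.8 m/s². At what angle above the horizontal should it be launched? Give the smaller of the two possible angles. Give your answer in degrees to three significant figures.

R = v₀² sin 2θ / g gives sin 2θ = gR/v₀² = 9.80·463/79.1² = 0.7252.
2θ = 46.48° or 180° − 46.48° = 133.5°, so θ = 23.24° or 66.76°.
The smaller angle is 23.24°.

23.2°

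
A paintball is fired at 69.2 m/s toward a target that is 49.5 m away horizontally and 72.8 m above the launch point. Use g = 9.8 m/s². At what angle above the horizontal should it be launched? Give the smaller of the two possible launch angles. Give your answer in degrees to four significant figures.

58.95°

Trajectory: y = x tanθ − g x² (1 + tan²θ)/(2v₀²). With x = 49.5, y = 72.8, v₀ = 69.2, g = 9.80:
2.507 tan²θ − 49.5 tanθ + (75.31) = 0.
tanθ = [49.5 ± √(49.5² − 4 × 2.507 × (75.31))] / (2 × 2.507) = (49.5 ± 41.17) / 5.014, giving tanθ = 1.661 or 18.08.
θ = 58.95° or 86.83°; the smaller is 58.95°.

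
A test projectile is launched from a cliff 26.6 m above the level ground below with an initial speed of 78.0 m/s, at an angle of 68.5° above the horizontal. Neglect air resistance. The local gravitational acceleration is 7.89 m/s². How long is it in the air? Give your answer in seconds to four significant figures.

Horizontal component vₓ = 78.00 cos 68.5° = 28.59 m/s; vertical v_y0 = 78.00 sin 68.5° = 72.57 m/s.
Vertical motion (up positive, ground at y = 0): 3.945 t² − (72.57) t − 26.6 = 0, so t = (72.57 + √(72.57² + 2·7.89·26.6)) / 7.89 = (72.57 + 75.41) / 7.89 = 18.76 s.

18.76 s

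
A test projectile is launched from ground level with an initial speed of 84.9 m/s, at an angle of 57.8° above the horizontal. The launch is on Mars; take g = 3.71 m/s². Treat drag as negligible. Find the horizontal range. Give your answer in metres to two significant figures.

vₓ = 84.90 cos 57.8° = 45.24 m/s; v_y0 = 84.90 sin 57.8° = 71.84 m/s.
Time aloft: T = 2 v_y0 / g = 2 × 71.84 / 3.71 = 38.73 s.
Horizontal distance R = vₓ T = 45.24 × 38.73 = 1752 m.

1800 m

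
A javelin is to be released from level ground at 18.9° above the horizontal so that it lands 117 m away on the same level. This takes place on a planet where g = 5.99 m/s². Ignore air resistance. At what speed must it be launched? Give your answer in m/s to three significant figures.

33.8 m/s

Level-ground range: R = v₀² sin(2θ)/g, so v₀ = √(gR / sin 2θ).
v₀ = √(5.99 × 117 / sin 37.80°) = √(700.8 / 0.6129) = √1143.5 = 33.81 m/s.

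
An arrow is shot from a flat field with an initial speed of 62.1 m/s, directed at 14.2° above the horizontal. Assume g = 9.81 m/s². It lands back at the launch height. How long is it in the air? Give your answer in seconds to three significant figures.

Resolve: vₓ = 62.10 cos 14.2° = 60.20 m/s and v_y0 = 62.10 sin 14.2° = 15.23 m/s.
It returns to y = 0 when t = 2 v_y0 / g = 2(15.23)/9.81 = 3.106 s.

3.11 s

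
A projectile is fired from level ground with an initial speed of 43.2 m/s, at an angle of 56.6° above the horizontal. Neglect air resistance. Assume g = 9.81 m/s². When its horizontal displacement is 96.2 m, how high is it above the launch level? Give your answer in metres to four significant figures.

Horizontal component vₓ = 43.20 cos 56.6° = 23.78 m/s; vertical v_y0 = 43.20 sin 56.6° = 36.07 m/s.
Time to reach x = 96.2 m: t = x/vₓ = 96.2/23.78 = 4.045 s.
Height: y = v_y0 t − ½ g t² = 36.07 × 4.045 − 4.905 × 4.045² = 145.9 − 80.27 = 65.63 m.

65.63 m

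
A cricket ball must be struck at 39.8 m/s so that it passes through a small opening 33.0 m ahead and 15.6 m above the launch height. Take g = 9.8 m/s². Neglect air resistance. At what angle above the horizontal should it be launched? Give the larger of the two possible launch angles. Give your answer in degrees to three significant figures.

Trajectory: y = x tanθ − g x² (1 + tan²θ)/(2v₀²). With x = 33.0, y = 15.6, v₀ = 39.8, g = 9.80:
3.369 tan²θ − 33.0 tanθ + (18.97) = 0.
tanθ = [33.0 ± √(33.0² − 4 × 3.369 × (18.97))] / (2 × 3.369) = (33.0 ± 28.87) / 6.737, giving tanθ = 0.6132 or 9.183.
θ = 31.52° or 83.79°; the larger is 83.79°.

83.8°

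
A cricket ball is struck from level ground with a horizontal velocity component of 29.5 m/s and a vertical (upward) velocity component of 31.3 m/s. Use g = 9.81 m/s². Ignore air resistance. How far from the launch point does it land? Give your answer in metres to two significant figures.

Flight time T = 2 v_y0 / g = 6.381 s.
Horizontal distance R = vₓ T = 29.50 × 6.381 = 188.2 m.

190 m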